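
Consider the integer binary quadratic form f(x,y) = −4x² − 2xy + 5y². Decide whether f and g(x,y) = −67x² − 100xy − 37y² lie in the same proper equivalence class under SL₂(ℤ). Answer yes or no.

D₁ = 84, D₂ = 84
river cycle of f (length 6): (5, 2, -4), (-4, 6, 3), (3, 6, -4), (-4, 2, 5), (5, 8, -1), (-1, 8, 5)
river cycle of g (length 6): (-4, 6, 3), (3, 6, -4), (-4, 2, 5), (5, 8, -1), (-1, 8, 5), (5, 2, -4)
cycles coincide ⇒ equivalent

yes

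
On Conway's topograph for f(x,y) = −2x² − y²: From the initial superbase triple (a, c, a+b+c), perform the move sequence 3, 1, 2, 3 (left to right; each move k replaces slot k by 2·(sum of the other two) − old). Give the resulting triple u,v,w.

start (-2,-1,-3) = (f(1,0),f(0,1),f(1,1))
replace slot 3: 2·((-2)+(-1)) − (-3) = -3 → (-2,-1,-3)
replace slot 1: 2·((-1)+(-3)) − (-2) = -6 → (-6,-1,-3)
replace slot 2: 2·((-6)+(-3)) − (-1) = -17 → (-6,-17,-3)
replace slot 3: 2·((-6)+(-17)) − (-3) = -43 → (-6,-17,-43)

-6,-17,-43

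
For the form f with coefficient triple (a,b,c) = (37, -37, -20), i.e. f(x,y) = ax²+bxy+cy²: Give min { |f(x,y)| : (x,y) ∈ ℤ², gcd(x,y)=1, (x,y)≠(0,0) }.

descent: ρ → (-20,37,37)  [lands on river]
river: ρ → (37,37,-20)
river: ρ → (-20,43,31)
river: ρ → (31,19,-32)
river: ρ → (-32,45,18)
river: ρ → (18,63,-5)
river: ρ → (-5,57,54)
river: ρ → (54,51,-8)
river: ρ → (-8,61,19)
river: ρ → (19,53,-20)
river: ρ → (-20,27,45)
river: ρ → (45,63,-2)
river: ρ → (-2,65,13)
river: ρ → (13,65,-2)
river: ρ → (-2,63,45)
river: ρ → (45,27,-20)
river: ρ → (-20,53,19)
river: ρ → (19,61,-8)
river: ρ → (-8,51,54)
river: ρ → (54,57,-5)
river: ρ → (-5,63,18)
river: ρ → (18,45,-32)
river: ρ → (-32,19,31)
river: ρ → (31,43,-20)
closes: descent 1, river 24
min |a| on river = 2

2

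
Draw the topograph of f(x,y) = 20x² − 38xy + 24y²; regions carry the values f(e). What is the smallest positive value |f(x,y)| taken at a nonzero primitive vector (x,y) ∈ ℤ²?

translate: b→2 (≡-38 mod 40), so (20,-38,24)→(20,2,6)
flip: (20,2,6)→(6,-2,20)
reduced (well bottom): (6,-2,20) with a≤c, −a<b≤a
well minimum = a = 6

6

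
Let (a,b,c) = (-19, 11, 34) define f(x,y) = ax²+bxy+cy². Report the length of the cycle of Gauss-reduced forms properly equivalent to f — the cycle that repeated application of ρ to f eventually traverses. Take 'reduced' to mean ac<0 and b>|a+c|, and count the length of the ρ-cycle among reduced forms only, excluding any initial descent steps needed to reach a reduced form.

D = 2705, ⌊√D⌋ = 52
descent: ρ → (34,-11,-19)
descent: ρ → (-19,49,4)  [lands on river]
river: ρ → (4,47,-31)
river: ρ → (-31,15,20)
river: ρ → (20,25,-26)
river: ρ → (-26,27,19)
river: ρ → (19,49,-4)
river: ρ → (-4,47,31)
river: ρ → (31,15,-20)
river: ρ → (-20,25,26)
river: ρ → (26,27,-19)
ρ-cycle length = 10 (tail of 2 descent steps not counted)

10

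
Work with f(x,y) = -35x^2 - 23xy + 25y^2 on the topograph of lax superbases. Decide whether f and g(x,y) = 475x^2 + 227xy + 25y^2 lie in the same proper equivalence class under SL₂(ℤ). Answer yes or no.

D₁ = 4029, D₂ = 4029
river cycle of f (length 18): (25, 23, -35), (-35, 47, 13), (13, 57, -15), (-15, 63, 1), (1, 63, -15), (-15, 57, 13), (13, 47, -35), (-35, 23, 25), (25, 27, -33), (-33, 39, 19), … (8 more)
river cycle of g (length 18): (25, 23, -35), (-35, 47, 13), (13, 57, -15), (-15, 63, 1), (1, 63, -15), (-15, 57, 13), (13, 47, -35), (-35, 23, 25), (25, 27, -33), (-33, 39, 19), … (8 more)
cycles coincide ⇒ equivalent

yes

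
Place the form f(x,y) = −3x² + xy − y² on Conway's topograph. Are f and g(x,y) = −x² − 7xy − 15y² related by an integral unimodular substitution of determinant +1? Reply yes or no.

D₁ = -11, D₂ = -11
f is negative-definite; reduce −f:
−f: flip: (3,-1,1)→(1,1,3)
−f: reduced (well bottom): (1,1,3) with a≤c, −a<b≤a
flip sign back: reduced form of f is (-1,-1,-3)
g is negative-definite; reduce −g:
−g: translate: b→1 (≡7 mod 2), so (1,7,15)→(1,1,3)
−g: reduced (well bottom): (1,1,3) with a≤c, −a<b≤a
flip sign back: reduced form of g is (-1,-1,-3)
reduced forms (-1, -1, -3) vs (-1, -1, -3) ⇒ equivalent

yes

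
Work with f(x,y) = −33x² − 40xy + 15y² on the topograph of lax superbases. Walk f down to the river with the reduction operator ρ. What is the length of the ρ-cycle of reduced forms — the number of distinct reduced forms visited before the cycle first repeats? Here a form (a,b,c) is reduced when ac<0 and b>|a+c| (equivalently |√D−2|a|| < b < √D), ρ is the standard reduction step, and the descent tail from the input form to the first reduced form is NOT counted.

D = 3580, ⌊√D⌋ = 59
descent: ρ → (15,40,-33)  [lands on river]
river: ρ → (-33,26,22)
river: ρ → (22,18,-37)
river: ρ → (-37,56,3)
river: ρ → (3,58,-18)
river: ρ → (-18,50,15)
ρ-cycle length = 6 (tail of 1 descent step not counted)

6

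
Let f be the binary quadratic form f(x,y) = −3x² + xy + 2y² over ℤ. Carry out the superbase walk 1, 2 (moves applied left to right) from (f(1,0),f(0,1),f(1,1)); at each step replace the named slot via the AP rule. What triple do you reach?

start (-3,2,0) = (f(1,0),f(0,1),f(1,1))
replace slot 1: 2·(2+0) − (-3) = 7 → (7,2,0)
replace slot 2: 2·(7+0) − 2 = 12 → (7,12,0)

7,12,0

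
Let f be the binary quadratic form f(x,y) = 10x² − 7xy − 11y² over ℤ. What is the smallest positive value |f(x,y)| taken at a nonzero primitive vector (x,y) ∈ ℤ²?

descent: ρ → (-11,7,10)  [lands on river]
river: ρ → (10,13,-8)
river: ρ → (-8,19,4)
river: ρ → (4,21,-3)
river: ρ → (-3,21,4)
river: ρ → (4,19,-8)
river: ρ → (-8,13,10)
river: ρ → (10,7,-11)
river: ρ → (-11,15,6)
river: ρ → (6,21,-2)
river: ρ → (-2,19,16)
river: ρ → (16,13,-5)
river: ρ → (-5,17,10)
river: ρ → (10,3,-12)
river: ρ → (-12,21,1)
river: ρ → (1,21,-12)
river: ρ → (-12,3,10)
river: ρ → (10,17,-5)
river: ρ → (-5,13,16)
river: ρ → (16,19,-2)
river: ρ → (-2,21,6)
river: ρ → (6,15,-11)
closes: descent 1, river 22
min |a| on river = 1

1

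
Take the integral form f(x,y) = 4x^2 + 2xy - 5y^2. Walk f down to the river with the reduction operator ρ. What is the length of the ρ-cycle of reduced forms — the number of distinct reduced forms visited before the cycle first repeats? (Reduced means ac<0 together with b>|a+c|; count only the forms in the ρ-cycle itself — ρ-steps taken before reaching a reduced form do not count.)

D = 84, ⌊√D⌋ = 9
river: ρ → (-5,8,1)
river: ρ → (1,8,-5)
river: ρ → (-5,2,4)
river: ρ → (4,6,-3)
river: ρ → (-3,6,4)
river: ρ → (4,2,-5)
ρ-cycle length = 6 (tail of 0 descent steps not counted)

6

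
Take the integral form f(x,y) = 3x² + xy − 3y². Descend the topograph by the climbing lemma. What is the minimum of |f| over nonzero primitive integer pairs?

river: ρ → (-3,5,1)
river: ρ → (1,5,-3)
river: ρ → (-3,1,3)
river: ρ → (3,5,-1)
river: ρ → (-1,5,3)
river: ρ → (3,1,-3)
closes: descent 0, river 6
min |a| on river = 1

1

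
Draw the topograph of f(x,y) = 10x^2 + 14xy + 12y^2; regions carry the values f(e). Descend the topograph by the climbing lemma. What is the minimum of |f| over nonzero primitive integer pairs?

translate: b→-6 (≡14 mod 20), so (10,14,12)→(10,-6,8)
flip: (10,-6,8)→(8,6,10)
reduced (well bottom): (8,6,10) with a≤c, −a<b≤a
well minimum = a = 8

8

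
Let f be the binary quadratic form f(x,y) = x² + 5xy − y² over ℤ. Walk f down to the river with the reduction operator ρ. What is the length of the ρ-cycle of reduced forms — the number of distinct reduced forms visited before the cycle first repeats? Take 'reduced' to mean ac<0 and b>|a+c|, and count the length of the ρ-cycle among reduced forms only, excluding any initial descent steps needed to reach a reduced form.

D = 29, ⌊√D⌋ = 5
river: ρ → (-1,5,1)
river: ρ → (1,5,-1)
ρ-cycle length = 2 (tail of 0 descent steps not counted)

2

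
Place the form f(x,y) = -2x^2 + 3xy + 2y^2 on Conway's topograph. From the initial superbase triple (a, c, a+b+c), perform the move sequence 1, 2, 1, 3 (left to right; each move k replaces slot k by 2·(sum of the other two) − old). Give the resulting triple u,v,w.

start (-2,2,3) = (f(1,0),f(0,1),f(1,1))
replace slot 1: 2·(2+3) − (-2) = 12 → (12,2,3)
replace slot 2: 2·(12+3) − 2 = 28 → (12,28,3)
replace slot 1: 2·(28+3) − 12 = 50 → (50,28,3)
replace slot 3: 2·(50+28) − 3 = 153 → (50,28,153)

50,28,153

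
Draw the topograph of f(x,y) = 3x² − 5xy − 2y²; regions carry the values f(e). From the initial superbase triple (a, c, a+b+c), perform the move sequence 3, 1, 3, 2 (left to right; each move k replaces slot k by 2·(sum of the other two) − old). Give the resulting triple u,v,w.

start (3,-2,-4) = (f(1,0),f(0,1),f(1,1))
replace slot 3: 2·(3+(-2)) − (-4) = 6 → (3,-2,6)
replace slot 1: 2·((-2)+6) − 3 = 5 → (5,-2,6)
replace slot 3: 2·(5+(-2)) − 6 = 0 → (5,-2,0)
replace slot 2: 2·(5+0) − (-2) = 12 → (5,12,0)

5,12,0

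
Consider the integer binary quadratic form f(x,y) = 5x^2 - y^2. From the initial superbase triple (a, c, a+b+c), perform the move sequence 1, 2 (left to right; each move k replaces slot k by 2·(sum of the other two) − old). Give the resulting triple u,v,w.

start (5,-1,4) = (f(1,0),f(0,1),f(1,1))
replace slot 1: 2·((-1)+4) − 5 = 1 → (1,-1,4)
replace slot 2: 2·(1+4) − (-1) = 11 → (1,11,4)

1,11,4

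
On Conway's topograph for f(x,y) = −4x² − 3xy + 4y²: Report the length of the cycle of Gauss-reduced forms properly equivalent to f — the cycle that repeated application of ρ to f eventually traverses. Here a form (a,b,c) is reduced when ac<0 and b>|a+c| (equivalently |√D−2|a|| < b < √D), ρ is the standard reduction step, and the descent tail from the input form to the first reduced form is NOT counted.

D = 73, ⌊√D⌋ = 8
descent: ρ → (4,3,-4)  [lands on river]
river: ρ → (-4,5,3)
river: ρ → (3,7,-2)
river: ρ → (-2,5,6)
river: ρ → (6,7,-1)
river: ρ → (-1,7,6)
river: ρ → (6,5,-2)
river: ρ → (-2,7,3)
river: ρ → (3,5,-4)
river: ρ → (-4,3,4)
river: ρ → (4,5,-3)
river: ρ → (-3,7,2)
river: ρ → (2,5,-6)
river: ρ → (-6,7,1)
river: ρ → (1,7,-6)
river: ρ → (-6,5,2)
river: ρ → (2,7,-3)
river: ρ → (-3,5,4)
ρ-cycle length = 18 (tail of 1 descent step not counted)

18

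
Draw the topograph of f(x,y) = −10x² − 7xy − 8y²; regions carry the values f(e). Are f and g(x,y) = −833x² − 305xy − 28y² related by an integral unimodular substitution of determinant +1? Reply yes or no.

D₁ = -271, D₂ = -271
f is negative-definite; reduce −f:
−f: flip: (10,7,8)→(8,-7,10)
−f: reduced (well bottom): (8,-7,10) with a≤c, −a<b≤a
flip sign back: reduced form of f is (-8,7,-10)
g is negative-definite; reduce −g:
−g: flip: (833,305,28)→(28,-305,833)
−g: translate: b→-25 (≡-305 mod 56), so (28,-305,833)→(28,-25,8)
−g: flip: (28,-25,8)→(8,25,28)
−g: translate: b→-7 (≡25 mod 16), so (8,25,28)→(8,-7,10)
−g: reduced (well bottom): (8,-7,10) with a≤c, −a<b≤a
flip sign back: reduced form of g is (-8,7,-10)
reduced forms (-8, 7, -10) vs (-8, 7, -10) ⇒ equivalent

yes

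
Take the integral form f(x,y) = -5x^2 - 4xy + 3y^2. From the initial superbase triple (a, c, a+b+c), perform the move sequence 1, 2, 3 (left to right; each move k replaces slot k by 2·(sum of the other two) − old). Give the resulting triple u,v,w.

start (-5,3,-6) = (f(1,0),f(0,1),f(1,1))
replace slot 1: 2·(3+(-6)) − (-5) = -1 → (-1,3,-6)
replace slot 2: 2·((-1)+(-6)) − 3 = -17 → (-1,-17,-6)
replace slot 3: 2·((-1)+(-17)) − (-6) = -30 → (-1,-17,-30)

-1,-17,-30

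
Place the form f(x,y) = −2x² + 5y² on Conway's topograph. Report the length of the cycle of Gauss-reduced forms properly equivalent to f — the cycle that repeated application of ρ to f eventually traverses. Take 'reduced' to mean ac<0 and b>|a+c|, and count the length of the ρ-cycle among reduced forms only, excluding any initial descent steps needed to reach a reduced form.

D = 40, ⌊√D⌋ = 6
descent: ρ → (5,0,-2)
descent: ρ → (-2,4,3)  [lands on river]
river: ρ → (3,2,-3)
river: ρ → (-3,4,2)
river: ρ → (2,4,-3)
river: ρ → (-3,2,3)
river: ρ → (3,4,-2)
ρ-cycle length = 6 (tail of 2 descent steps not counted)

6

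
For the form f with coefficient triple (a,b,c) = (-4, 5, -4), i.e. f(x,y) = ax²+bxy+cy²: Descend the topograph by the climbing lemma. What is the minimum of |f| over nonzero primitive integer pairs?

translate: b→3 (≡-5 mod 8), so (4,-5,4)→(4,3,3)
flip: (4,3,3)→(3,-3,4)
translate: b→3 (≡-3 mod 6), so (3,-3,4)→(3,3,4)
reduced (well bottom): (3,3,4) with a≤c, −a<b≤a
well minimum |f| = |-3| = 3 (negative-definite)

3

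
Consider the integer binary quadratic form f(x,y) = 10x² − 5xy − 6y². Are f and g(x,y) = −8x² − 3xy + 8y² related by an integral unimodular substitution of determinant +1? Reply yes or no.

D₁ = 265, D₂ = 265
river cycle of f (length 22): (-6, 5, 10), (10, 15, -1), (-1, 15, 10), (10, 5, -6), (-6, 7, 9), (9, 11, -4), (-4, 13, 6), (6, 11, -6), (-6, 13, 4), (4, 11, -9), … (12 more)
river cycle of g (length 18): (8, 3, -8), (-8, 13, 3), (3, 11, -12), (-12, 13, 2), (2, 15, -5), (-5, 15, 2), (2, 13, -12), (-12, 11, 3), (3, 13, -8), (-8, 3, 8), … (8 more)
cycles differ ⇒ inequivalent

no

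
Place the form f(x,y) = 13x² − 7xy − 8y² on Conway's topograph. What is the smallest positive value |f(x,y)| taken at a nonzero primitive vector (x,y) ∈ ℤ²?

descent: ρ → (-8,7,13)  [lands on river]
river: ρ → (13,19,-2)
river: ρ → (-2,21,3)
river: ρ → (3,21,-2)
river: ρ → (-2,19,13)
river: ρ → (13,7,-8)
river: ρ → (-8,9,12)
river: ρ → (12,15,-5)
river: ρ → (-5,15,12)
river: ρ → (12,9,-8)
closes: descent 1, river 10
min |a| on river = 2

2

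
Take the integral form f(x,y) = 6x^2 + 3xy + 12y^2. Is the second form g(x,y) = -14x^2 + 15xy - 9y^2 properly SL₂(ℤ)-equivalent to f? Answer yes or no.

D₁ = -279, D₂ = -279
f: reduced (well bottom): (6,3,12) with a≤c, −a<b≤a
g is negative-definite; reduce −g:
−g: translate: b→13 (≡-15 mod 28), so (14,-15,9)→(14,13,8)
−g: flip: (14,13,8)→(8,-13,14)
−g: translate: b→3 (≡-13 mod 16), so (8,-13,14)→(8,3,9)
−g: reduced (well bottom): (8,3,9) with a≤c, −a<b≤a
flip sign back: reduced form of g is (-8,-3,-9)
reduced forms (6, 3, 12) vs (-8, -3, -9) ⇒ inequivalent

no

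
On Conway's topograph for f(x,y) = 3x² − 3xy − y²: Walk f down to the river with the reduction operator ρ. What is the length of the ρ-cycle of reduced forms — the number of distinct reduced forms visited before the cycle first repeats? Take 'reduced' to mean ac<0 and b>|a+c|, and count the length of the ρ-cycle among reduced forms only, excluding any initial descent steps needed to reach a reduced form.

D = 21, ⌊√D⌋ = 4
descent: ρ → (-1,3,3)  [lands on river]
river: ρ → (3,3,-1)
ρ-cycle length = 2 (tail of 1 descent step not counted)

2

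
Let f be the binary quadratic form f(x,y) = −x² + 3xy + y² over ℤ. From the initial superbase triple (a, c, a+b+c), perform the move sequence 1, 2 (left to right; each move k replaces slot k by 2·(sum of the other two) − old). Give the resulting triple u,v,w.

start (-1,1,3) = (f(1,0),f(0,1),f(1,1))
replace slot 1: 2·(1+3) − (-1) = 9 → (9,1,3)
replace slot 2: 2·(9+3) − 1 = 23 → (9,23,3)

9,23,3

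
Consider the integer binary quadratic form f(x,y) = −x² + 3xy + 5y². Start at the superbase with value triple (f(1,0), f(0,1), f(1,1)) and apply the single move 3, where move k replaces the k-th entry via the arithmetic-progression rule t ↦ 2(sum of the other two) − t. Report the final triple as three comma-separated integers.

start (-1,5,7) = (f(1,0),f(0,1),f(1,1))
replace slot 3: 2·((-1)+5) − 7 = 1 → (-1,5,1)

-1,5,1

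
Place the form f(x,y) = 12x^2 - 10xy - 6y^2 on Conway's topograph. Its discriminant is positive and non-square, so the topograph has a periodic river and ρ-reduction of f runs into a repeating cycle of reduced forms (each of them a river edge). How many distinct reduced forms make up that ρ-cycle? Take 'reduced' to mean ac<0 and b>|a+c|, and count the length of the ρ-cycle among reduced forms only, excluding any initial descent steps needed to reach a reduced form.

D = 388, ⌊√D⌋ = 19
descent: ρ → (-6,10,12)  [lands on river]
river: ρ → (12,14,-4)
river: ρ → (-4,18,4)
river: ρ → (4,14,-12)
river: ρ → (-12,10,6)
river: ρ → (6,14,-8)
river: ρ → (-8,18,2)
river: ρ → (2,18,-8)
river: ρ → (-8,14,6)
river: ρ → (6,10,-12)
river: ρ → (-12,14,4)
river: ρ → (4,18,-4)
river: ρ → (-4,14,12)
river: ρ → (12,10,-6)
river: ρ → (-6,14,8)
river: ρ → (8,18,-2)
river: ρ → (-2,18,8)
river: ρ → (8,14,-6)
ρ-cycle length = 18 (tail of 1 descent step not counted)

18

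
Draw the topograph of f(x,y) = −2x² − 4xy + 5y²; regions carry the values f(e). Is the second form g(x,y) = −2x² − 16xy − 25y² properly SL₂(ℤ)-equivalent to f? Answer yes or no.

D₁ = 56, D₂ = 56
river cycle of f (length 4): (5, 4, -2), (-2, 4, 5), (5, 6, -1), (-1, 6, 5)
river cycle of g (length 4): (-2, 4, 5), (5, 6, -1), (-1, 6, 5), (5, 4, -2)
cycles coincide ⇒ equivalent

yes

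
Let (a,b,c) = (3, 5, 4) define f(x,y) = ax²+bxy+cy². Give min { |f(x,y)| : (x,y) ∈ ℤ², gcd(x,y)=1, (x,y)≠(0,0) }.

translate: b→-1 (≡5 mod 6), so (3,5,4)→(3,-1,2)
flip: (3,-1,2)→(2,1,3)
reduced (well bottom): (2,1,3) with a≤c, −a<b≤a
well minimum = a = 2

2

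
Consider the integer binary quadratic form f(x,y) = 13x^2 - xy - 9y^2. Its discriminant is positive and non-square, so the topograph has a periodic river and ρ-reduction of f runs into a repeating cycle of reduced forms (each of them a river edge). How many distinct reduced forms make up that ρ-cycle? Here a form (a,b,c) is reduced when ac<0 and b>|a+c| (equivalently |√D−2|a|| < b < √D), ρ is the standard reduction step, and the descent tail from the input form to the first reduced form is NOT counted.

D = 469, ⌊√D⌋ = 21
descent: ρ → (-9,19,3)  [lands on river]
river: ρ → (3,17,-15)
river: ρ → (-15,13,5)
river: ρ → (5,17,-9)
ρ-cycle length = 4 (tail of 1 descent step not counted)

4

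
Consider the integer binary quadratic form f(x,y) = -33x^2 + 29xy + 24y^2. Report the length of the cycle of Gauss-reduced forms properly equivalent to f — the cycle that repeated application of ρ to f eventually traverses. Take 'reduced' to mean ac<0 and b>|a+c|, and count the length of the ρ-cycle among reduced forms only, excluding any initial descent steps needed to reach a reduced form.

D = 4009, ⌊√D⌋ = 63
river: ρ → (24,19,-38)
river: ρ → (-38,57,5)
river: ρ → (5,63,-2)
river: ρ → (-2,61,36)
river: ρ → (36,11,-27)
river: ρ → (-27,43,20)
river: ρ → (20,37,-33)
river: ρ → (-33,29,24)
ρ-cycle length = 8 (tail of 0 descent steps not counted)

8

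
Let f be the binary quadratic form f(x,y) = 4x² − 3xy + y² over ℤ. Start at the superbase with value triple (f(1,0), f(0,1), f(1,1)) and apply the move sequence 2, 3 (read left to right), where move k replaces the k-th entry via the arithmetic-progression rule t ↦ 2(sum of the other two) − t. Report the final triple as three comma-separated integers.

start (4,1,2) = (f(1,0),f(0,1),f(1,1))
replace slot 2: 2·(4+2) − 1 = 11 → (4,11,2)
replace slot 3: 2·(4+11) − 2 = 28 → (4,11,28)

4,11,28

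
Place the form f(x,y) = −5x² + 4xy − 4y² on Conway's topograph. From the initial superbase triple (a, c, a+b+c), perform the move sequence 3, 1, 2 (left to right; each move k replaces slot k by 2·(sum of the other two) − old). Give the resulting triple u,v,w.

start (-5,-4,-5) = (f(1,0),f(0,1),f(1,1))
replace slot 3: 2·((-5)+(-4)) − (-5) = -13 → (-5,-4,-13)
replace slot 1: 2·((-4)+(-13)) − (-5) = -29 → (-29,-4,-13)
replace slot 2: 2·((-29)+(-13)) − (-4) = -80 → (-29,-80,-13)

-29,-80,-13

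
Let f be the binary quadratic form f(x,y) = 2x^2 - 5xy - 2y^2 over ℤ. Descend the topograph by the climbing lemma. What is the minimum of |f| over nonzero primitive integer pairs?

descent: ρ → (-2,5,2)  [lands on river]
river: ρ → (2,3,-4)
river: ρ → (-4,5,1)
river: ρ → (1,5,-4)
river: ρ → (-4,3,2)
river: ρ → (2,5,-2)
river: ρ → (-2,3,4)
river: ρ → (4,5,-1)
river: ρ → (-1,5,4)
river: ρ → (4,3,-2)
closes: descent 1, river 10
min |a| on river = 1

1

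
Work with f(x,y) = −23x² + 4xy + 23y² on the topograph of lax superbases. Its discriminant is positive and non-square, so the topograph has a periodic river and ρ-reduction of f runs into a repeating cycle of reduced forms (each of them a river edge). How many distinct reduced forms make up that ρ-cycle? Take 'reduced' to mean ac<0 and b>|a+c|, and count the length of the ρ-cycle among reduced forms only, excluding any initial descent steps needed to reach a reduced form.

D = 2132, ⌊√D⌋ = 46
river: ρ → (23,42,-4)
river: ρ → (-4,46,1)
river: ρ → (1,46,-4)
river: ρ → (-4,42,23)
river: ρ → (23,4,-23)
river: ρ → (-23,42,4)
river: ρ → (4,46,-1)
river: ρ → (-1,46,4)
river: ρ → (4,42,-23)
river: ρ → (-23,4,23)
ρ-cycle length = 10 (tail of 0 descent steps not counted)

10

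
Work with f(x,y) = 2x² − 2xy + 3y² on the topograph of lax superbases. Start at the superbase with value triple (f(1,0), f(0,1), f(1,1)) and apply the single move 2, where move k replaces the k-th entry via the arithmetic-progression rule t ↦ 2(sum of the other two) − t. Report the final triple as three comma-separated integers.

start (2,3,3) = (f(1,0),f(0,1),f(1,1))
replace slot 2: 2·(2+3) − 3 = 7 → (2,7,3)

2,7,3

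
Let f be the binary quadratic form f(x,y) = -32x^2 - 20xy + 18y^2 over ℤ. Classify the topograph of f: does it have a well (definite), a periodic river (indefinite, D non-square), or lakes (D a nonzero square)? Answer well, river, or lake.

D = b²−4ac = (-20)² − 4·(-32)·18 = 2704
D = 52² is a perfect square ⇒ form factors over ℤ ⇒ lakes

lake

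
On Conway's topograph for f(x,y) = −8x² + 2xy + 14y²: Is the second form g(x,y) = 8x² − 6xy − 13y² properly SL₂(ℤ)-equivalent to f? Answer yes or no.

D₁ = 452, D₂ = 452
river cycle of f (length 14): (-8, 18, 4), (4, 14, -16), (-16, 18, 2), (2, 18, -16), (-16, 14, 4), (4, 18, -8), (-8, 14, 8), (8, 18, -4), (-4, 14, 16), (16, 18, -2), … (4 more)
river cycle of g (length 18): (-13, 6, 8), (8, 10, -11), (-11, 12, 7), (7, 16, -7), (-7, 12, 11), (11, 10, -8), (-8, 6, 13), (13, 20, -1), (-1, 20, 13), (13, 6, -8), … (8 more)
cycles differ ⇒ inequivalent

no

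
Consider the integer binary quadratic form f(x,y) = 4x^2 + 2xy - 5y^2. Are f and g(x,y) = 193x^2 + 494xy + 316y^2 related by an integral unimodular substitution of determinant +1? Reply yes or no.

D₁ = 84, D₂ = 84
river cycle of f (length 6): (-5, 8, 1), (1, 8, -5), (-5, 2, 4), (4, 6, -3), (-3, 6, 4), (4, 2, -5)
river cycle of g (length 6): (1, 8, -5), (-5, 2, 4), (4, 6, -3), (-3, 6, 4), (4, 2, -5), (-5, 8, 1)
cycles coincide ⇒ equivalent

yes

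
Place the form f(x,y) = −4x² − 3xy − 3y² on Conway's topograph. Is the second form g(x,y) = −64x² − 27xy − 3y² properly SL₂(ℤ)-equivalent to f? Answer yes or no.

D₁ = -39, D₂ = -39
f is negative-definite; reduce −f:
−f: flip: (4,3,3)→(3,-3,4)
−f: translate: b→3 (≡-3 mod 6), so (3,-3,4)→(3,3,4)
−f: reduced (well bottom): (3,3,4) with a≤c, −a<b≤a
flip sign back: reduced form of f is (-3,-3,-4)
g is negative-definite; reduce −g:
−g: flip: (64,27,3)→(3,-27,64)
−g: translate: b→3 (≡-27 mod 6), so (3,-27,64)→(3,3,4)
−g: reduced (well bottom): (3,3,4) with a≤c, −a<b≤a
flip sign back: reduced form of g is (-3,-3,-4)
reduced forms (-3, -3, -4) vs (-3, -3, -4) ⇒ equivalent

yes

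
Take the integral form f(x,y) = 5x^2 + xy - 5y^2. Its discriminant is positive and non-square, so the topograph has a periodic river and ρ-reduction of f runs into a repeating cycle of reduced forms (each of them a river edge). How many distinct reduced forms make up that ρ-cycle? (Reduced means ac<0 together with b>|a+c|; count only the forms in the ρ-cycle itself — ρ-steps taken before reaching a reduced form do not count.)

D = 101, ⌊√D⌋ = 10
river: ρ → (-5,9,1)
river: ρ → (1,9,-5)
river: ρ → (-5,1,5)
river: ρ → (5,9,-1)
river: ρ → (-1,9,5)
river: ρ → (5,1,-5)
ρ-cycle length = 6 (tail of 0 descent steps not counted)

6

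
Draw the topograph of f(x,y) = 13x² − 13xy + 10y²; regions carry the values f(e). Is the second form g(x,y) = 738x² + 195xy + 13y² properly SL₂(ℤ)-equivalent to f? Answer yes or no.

D₁ = -351, D₂ = -351
f: translate: b→13 (≡-13 mod 26), so (13,-13,10)→(13,13,10)
f: flip: (13,13,10)→(10,-13,13)
f: translate: b→7 (≡-13 mod 20), so (10,-13,13)→(10,7,10)
f: reduced (well bottom): (10,7,10) with a≤c, −a<b≤a
g: flip: (738,195,13)→(13,-195,738)
g: translate: b→13 (≡-195 mod 26), so (13,-195,738)→(13,13,10)
g: flip: (13,13,10)→(10,-13,13)
g: translate: b→7 (≡-13 mod 20), so (10,-13,13)→(10,7,10)
g: reduced (well bottom): (10,7,10) with a≤c, −a<b≤a
reduced forms (10, 7, 10) vs (10, 7, 10) ⇒ equivalent

yes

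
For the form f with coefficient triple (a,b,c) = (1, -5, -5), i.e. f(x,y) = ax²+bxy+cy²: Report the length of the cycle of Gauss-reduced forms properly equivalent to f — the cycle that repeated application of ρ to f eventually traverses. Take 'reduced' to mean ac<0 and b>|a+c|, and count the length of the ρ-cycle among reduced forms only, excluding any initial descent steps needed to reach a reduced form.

D = 45, ⌊√D⌋ = 6
descent: ρ → (-5,5,1)  [lands on river]
river: ρ → (1,5,-5)
ρ-cycle length = 2 (tail of 1 descent step not counted)

2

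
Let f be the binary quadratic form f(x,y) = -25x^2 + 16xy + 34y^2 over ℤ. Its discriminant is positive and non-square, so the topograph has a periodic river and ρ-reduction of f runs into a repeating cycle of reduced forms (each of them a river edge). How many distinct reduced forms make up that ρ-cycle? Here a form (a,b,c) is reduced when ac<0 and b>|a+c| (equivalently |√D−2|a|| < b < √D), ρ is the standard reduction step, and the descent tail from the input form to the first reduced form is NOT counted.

D = 3656, ⌊√D⌋ = 60
river: ρ → (34,52,-7)
river: ρ → (-7,60,2)
river: ρ → (2,60,-7)
river: ρ → (-7,52,34)
river: ρ → (34,16,-25)
river: ρ → (-25,34,25)
river: ρ → (25,16,-34)
river: ρ → (-34,52,7)
river: ρ → (7,60,-2)
river: ρ → (-2,60,7)
river: ρ → (7,52,-34)
river: ρ → (-34,16,25)
river: ρ → (25,34,-25)
river: ρ → (-25,16,34)
ρ-cycle length = 14 (tail of 0 descent steps not counted)

14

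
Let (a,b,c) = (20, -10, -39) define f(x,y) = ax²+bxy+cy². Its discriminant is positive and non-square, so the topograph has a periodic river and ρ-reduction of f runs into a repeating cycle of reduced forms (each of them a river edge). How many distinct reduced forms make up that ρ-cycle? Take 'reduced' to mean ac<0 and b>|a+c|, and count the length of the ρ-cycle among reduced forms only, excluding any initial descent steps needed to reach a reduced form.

D = 3220, ⌊√D⌋ = 56
descent: ρ → (-39,10,20)
descent: ρ → (20,30,-29)  [lands on river]
river: ρ → (-29,28,21)
river: ρ → (21,56,-1)
river: ρ → (-1,56,21)
river: ρ → (21,28,-29)
river: ρ → (-29,30,20)
river: ρ → (20,50,-9)
river: ρ → (-9,40,45)
river: ρ → (45,50,-4)
river: ρ → (-4,54,19)
river: ρ → (19,22,-36)
river: ρ → (-36,50,5)
river: ρ → (5,50,-36)
river: ρ → (-36,22,19)
river: ρ → (19,54,-4)
river: ρ → (-4,50,45)
river: ρ → (45,40,-9)
river: ρ → (-9,50,20)
ρ-cycle length = 18 (tail of 2 descent steps not counted)

18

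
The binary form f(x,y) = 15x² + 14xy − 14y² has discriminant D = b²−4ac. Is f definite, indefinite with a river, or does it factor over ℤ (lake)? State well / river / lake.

D = b²−4ac = 14² − 4·15·(-14) = 1036
D > 0 non-square ⇒ indefinite ⇒ periodic river

river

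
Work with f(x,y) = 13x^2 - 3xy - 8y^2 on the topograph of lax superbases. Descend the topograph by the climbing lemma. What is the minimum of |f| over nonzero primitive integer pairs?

descent: ρ → (-8,19,2)  [lands on river]
river: ρ → (2,17,-17)
river: ρ → (-17,17,2)
river: ρ → (2,19,-8)
river: ρ → (-8,13,8)
river: ρ → (8,19,-2)
river: ρ → (-2,17,17)
river: ρ → (17,17,-2)
river: ρ → (-2,19,8)
river: ρ → (8,13,-8)
closes: descent 1, river 10
min |a| on river = 2

2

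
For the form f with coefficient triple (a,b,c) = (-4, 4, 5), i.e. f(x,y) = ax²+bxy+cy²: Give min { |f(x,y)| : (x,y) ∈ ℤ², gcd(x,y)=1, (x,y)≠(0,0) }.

river: ρ → (5,6,-3)
river: ρ → (-3,6,5)
river: ρ → (5,4,-4)
river: ρ → (-4,4,5)
closes: descent 0, river 4
min |a| on river = 3

3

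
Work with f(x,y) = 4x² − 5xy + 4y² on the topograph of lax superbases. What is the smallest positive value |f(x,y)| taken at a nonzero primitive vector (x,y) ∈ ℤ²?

translate: b→3 (≡-5 mod 8), so (4,-5,4)→(4,3,3)
flip: (4,3,3)→(3,-3,4)
translate: b→3 (≡-3 mod 6), so (3,-3,4)→(3,3,4)
reduced (well bottom): (3,3,4) with a≤c, −a<b≤a
well minimum = a = 3

3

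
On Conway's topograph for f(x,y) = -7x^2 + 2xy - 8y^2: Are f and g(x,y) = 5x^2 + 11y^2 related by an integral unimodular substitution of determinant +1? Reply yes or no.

D₁ = -220, D₂ = -220
f is negative-definite; reduce −f:
−f: reduced (well bottom): (7,-2,8) with a≤c, −a<b≤a
flip sign back: reduced form of f is (-7,2,-8)
g: reduced (well bottom): (5,0,11) with a≤c, −a<b≤a
reduced forms (-7, 2, -8) vs (5, 0, 11) ⇒ inequivalent

no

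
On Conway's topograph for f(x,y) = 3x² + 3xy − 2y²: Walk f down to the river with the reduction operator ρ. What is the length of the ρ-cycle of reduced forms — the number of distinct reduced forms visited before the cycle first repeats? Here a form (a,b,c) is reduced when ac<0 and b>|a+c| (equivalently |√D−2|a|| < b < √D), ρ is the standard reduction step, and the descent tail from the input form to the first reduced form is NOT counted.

D = 33, ⌊√D⌋ = 5
river: ρ → (-2,5,1)
river: ρ → (1,5,-2)
river: ρ → (-2,3,3)
river: ρ → (3,3,-2)
ρ-cycle length = 4 (tail of 0 descent steps not counted)

4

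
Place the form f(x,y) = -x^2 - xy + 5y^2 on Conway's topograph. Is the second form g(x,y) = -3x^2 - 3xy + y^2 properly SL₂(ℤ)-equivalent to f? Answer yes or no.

D₁ = 21, D₂ = 21
river cycle of f (length 2): (-1, 3, 3), (3, 3, -1)
river cycle of g (length 2): (1, 3, -3), (-3, 3, 1)
cycles differ ⇒ inequivalent

no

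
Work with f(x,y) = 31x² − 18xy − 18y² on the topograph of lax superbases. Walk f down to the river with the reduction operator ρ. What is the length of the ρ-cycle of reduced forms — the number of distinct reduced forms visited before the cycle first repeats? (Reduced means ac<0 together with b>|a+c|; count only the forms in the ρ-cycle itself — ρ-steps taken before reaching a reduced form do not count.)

D = 2556, ⌊√D⌋ = 50
descent: ρ → (-18,18,31)  [lands on river]
river: ρ → (31,44,-5)
river: ρ → (-5,46,22)
river: ρ → (22,42,-9)
river: ρ → (-9,48,7)
river: ρ → (7,50,-2)
river: ρ → (-2,50,7)
river: ρ → (7,48,-9)
river: ρ → (-9,42,22)
river: ρ → (22,46,-5)
river: ρ → (-5,44,31)
river: ρ → (31,18,-18)
ρ-cycle length = 12 (tail of 1 descent step not counted)

12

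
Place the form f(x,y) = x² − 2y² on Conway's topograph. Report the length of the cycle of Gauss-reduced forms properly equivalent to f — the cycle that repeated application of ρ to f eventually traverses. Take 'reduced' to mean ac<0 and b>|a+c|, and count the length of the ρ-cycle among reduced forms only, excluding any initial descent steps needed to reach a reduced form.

D = 8, ⌊√D⌋ = 2
descent: ρ → (-2,0,1)
descent: ρ → (1,2,-1)  [lands on river]
river: ρ → (-1,2,1)
ρ-cycle length = 2 (tail of 2 descent steps not counted)

2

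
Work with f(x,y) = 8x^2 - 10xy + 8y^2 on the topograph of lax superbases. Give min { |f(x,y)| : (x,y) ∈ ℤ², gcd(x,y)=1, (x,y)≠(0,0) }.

translate: b→6 (≡-10 mod 16), so (8,-10,8)→(8,6,6)
flip: (8,6,6)→(6,-6,8)
translate: b→6 (≡-6 mod 12), so (6,-6,8)→(6,6,8)
reduced (well bottom): (6,6,8) with a≤c, −a<b≤a
well minimum = a = 6

6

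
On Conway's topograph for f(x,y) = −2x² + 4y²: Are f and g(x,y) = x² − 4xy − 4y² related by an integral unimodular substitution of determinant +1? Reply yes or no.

D₁ = 32, D₂ = 32
river cycle of f (length 2): (-2, 4, 2), (2, 4, -2)
river cycle of g (length 2): (-4, 4, 1), (1, 4, -4)
cycles differ ⇒ inequivalent

no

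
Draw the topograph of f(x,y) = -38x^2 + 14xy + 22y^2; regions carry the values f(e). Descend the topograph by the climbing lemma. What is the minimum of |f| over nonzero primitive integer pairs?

descent: ρ → (22,30,-30)  [lands on river]
river: ρ → (-30,30,22)
river: ρ → (22,58,-2)
river: ρ → (-2,58,22)
closes: descent 1, river 4
min |a| on river = 2

2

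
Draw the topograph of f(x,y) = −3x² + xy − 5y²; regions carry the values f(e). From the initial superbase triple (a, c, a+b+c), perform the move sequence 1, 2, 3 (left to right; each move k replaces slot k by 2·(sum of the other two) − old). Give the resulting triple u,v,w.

start (-3,-5,-7) = (f(1,0),f(0,1),f(1,1))
replace slot 1: 2·((-5)+(-7)) − (-3) = -21 → (-21,-5,-7)
replace slot 2: 2·((-21)+(-7)) − (-5) = -51 → (-21,-51,-7)
replace slot 3: 2·((-21)+(-51)) − (-7) = -137 → (-21,-51,-137)

-21,-51,-137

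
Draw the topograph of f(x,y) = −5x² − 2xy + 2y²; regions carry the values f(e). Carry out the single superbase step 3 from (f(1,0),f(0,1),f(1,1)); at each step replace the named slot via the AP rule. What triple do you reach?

start (-5,2,-5) = (f(1,0),f(0,1),f(1,1))
replace slot 3: 2·((-5)+2) − (-5) = -1 → (-5,2,-1)

-5,2,-1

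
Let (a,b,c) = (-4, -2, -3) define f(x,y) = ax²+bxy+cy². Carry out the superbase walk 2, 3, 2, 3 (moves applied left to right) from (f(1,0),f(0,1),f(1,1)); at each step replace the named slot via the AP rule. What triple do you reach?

start (-4,-3,-9) = (f(1,0),f(0,1),f(1,1))
replace slot 2: 2·((-4)+(-9)) − (-3) = -23 → (-4,-23,-9)
replace slot 3: 2·((-4)+(-23)) − (-9) = -45 → (-4,-23,-45)
replace slot 2: 2·((-4)+(-45)) − (-23) = -75 → (-4,-75,-45)
replace slot 3: 2·((-4)+(-75)) − (-45) = -113 → (-4,-75,-113)

-4,-75,-113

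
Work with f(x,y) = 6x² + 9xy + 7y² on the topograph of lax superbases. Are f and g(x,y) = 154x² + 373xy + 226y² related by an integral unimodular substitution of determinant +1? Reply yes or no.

D₁ = -87, D₂ = -87
f: translate: b→-3 (≡9 mod 12), so (6,9,7)→(6,-3,4)
f: flip: (6,-3,4)→(4,3,6)
f: reduced (well bottom): (4,3,6) with a≤c, −a<b≤a
g: translate: b→65 (≡373 mod 308), so (154,373,226)→(154,65,7)
g: flip: (154,65,7)→(7,-65,154)
g: translate: b→5 (≡-65 mod 14), so (7,-65,154)→(7,5,4)
g: flip: (7,5,4)→(4,-5,7)
g: translate: b→3 (≡-5 mod 8), so (4,-5,7)→(4,3,6)
g: reduced (well bottom): (4,3,6) with a≤c, −a<b≤a
reduced forms (4, 3, 6) vs (4, 3, 6) ⇒ equivalent

yes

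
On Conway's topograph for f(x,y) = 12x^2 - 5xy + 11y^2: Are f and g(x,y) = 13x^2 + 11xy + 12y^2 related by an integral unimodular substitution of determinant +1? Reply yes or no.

D₁ = -503, D₂ = -503
f: flip: (12,-5,11)→(11,5,12)
f: reduced (well bottom): (11,5,12) with a≤c, −a<b≤a
g: flip: (13,11,12)→(12,-11,13)
g: reduced (well bottom): (12,-11,13) with a≤c, −a<b≤a
reduced forms (11, 5, 12) vs (12, -11, 13) ⇒ inequivalent

no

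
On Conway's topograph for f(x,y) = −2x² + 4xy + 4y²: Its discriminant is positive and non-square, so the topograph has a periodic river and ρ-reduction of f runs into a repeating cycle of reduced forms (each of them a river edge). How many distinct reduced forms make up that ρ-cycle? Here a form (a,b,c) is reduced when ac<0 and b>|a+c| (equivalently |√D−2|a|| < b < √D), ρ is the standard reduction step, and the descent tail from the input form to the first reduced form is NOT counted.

D = 48, ⌊√D⌋ = 6
river: ρ → (4,4,-2)
river: ρ → (-2,4,4)
ρ-cycle length = 2 (tail of 0 descent steps not counted)

2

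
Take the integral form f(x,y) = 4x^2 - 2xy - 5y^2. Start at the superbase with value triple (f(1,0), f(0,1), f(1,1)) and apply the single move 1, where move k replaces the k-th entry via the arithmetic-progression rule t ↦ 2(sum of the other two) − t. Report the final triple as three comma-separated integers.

start (4,-5,-3) = (f(1,0),f(0,1),f(1,1))
replace slot 1: 2·((-5)+(-3)) − 4 = -20 → (-20,-5,-3)

-20,-5,-3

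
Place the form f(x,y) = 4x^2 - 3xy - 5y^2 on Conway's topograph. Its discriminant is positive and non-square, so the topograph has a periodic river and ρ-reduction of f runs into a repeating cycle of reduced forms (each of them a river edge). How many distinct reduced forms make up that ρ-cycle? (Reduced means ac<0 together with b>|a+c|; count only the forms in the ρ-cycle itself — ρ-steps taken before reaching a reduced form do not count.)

D = 89, ⌊√D⌋ = 9
descent: ρ → (-5,3,4)  [lands on river]
river: ρ → (4,5,-4)
river: ρ → (-4,3,5)
river: ρ → (5,7,-2)
river: ρ → (-2,9,1)
river: ρ → (1,9,-2)
river: ρ → (-2,7,5)
river: ρ → (5,3,-4)
river: ρ → (-4,5,4)
river: ρ → (4,3,-5)
river: ρ → (-5,7,2)
river: ρ → (2,9,-1)
river: ρ → (-1,9,2)
river: ρ → (2,7,-5)
ρ-cycle length = 14 (tail of 1 descent step not counted)

14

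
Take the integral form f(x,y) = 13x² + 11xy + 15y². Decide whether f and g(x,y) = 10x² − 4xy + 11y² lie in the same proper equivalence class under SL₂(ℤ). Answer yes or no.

D₁ = -659, D₂ = -424
discriminants differ ⇒ not SL₂(ℤ)-equivalent

no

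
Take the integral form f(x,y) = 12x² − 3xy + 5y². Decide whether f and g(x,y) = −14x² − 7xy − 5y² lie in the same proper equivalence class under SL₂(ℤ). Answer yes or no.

D₁ = -231, D₂ = -231
f: flip: (12,-3,5)→(5,3,12)
f: reduced (well bottom): (5,3,12) with a≤c, −a<b≤a
g is negative-definite; reduce −g:
−g: flip: (14,7,5)→(5,-7,14)
−g: translate: b→3 (≡-7 mod 10), so (5,-7,14)→(5,3,12)
−g: reduced (well bottom): (5,3,12) with a≤c, −a<b≤a
flip sign back: reduced form of g is (-5,-3,-12)
reduced forms (5, 3, 12) vs (-5, -3, -12) ⇒ inequivalent

no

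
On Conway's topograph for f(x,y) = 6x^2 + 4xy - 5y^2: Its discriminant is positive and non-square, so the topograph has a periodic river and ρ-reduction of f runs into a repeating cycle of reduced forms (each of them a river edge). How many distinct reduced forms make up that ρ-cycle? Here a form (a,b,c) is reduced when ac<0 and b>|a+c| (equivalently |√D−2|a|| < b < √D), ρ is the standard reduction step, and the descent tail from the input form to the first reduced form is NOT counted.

D = 136, ⌊√D⌋ = 11
river: ρ → (-5,6,5)
river: ρ → (5,4,-6)
river: ρ → (-6,8,3)
river: ρ → (3,10,-3)
river: ρ → (-3,8,6)
river: ρ → (6,4,-5)
ρ-cycle length = 6 (tail of 0 descent steps not counted)

6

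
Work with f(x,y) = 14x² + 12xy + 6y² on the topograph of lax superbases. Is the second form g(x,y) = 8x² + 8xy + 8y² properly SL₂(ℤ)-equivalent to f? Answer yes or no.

D₁ = -192, D₂ = -192
f: flip: (14,12,6)→(6,-12,14)
f: translate: b→0 (≡-12 mod 12), so (6,-12,14)→(6,0,8)
f: reduced (well bottom): (6,0,8) with a≤c, −a<b≤a
g: reduced (well bottom): (8,8,8) with a≤c, −a<b≤a
reduced forms (6, 0, 8) vs (8, 8, 8) ⇒ inequivalent

no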